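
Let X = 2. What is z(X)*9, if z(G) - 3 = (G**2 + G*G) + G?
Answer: 117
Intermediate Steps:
z(G) = 3 + G + 2*G**2 (z(G) = 3 + ((G**2 + G*G) + G) = 3 + ((G**2 + G**2) + G) = 3 + (2*G**2 + G) = 3 + (G + 2*G**2) = 3 + G + 2*G**2)
z(X)*9 = (3 + 2 + 2*2**2)*9 = (3 + 2 + 2*4)*9 = (3 + 2 + 8)*9 = 13*9 = 117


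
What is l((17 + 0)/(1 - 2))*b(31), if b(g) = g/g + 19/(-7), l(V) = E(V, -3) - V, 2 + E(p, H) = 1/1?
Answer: -192/7 ≈ -27.429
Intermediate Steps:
E(p, H) = -1 (E(p, H) = -2 + 1/1 = -2 + 1 = -1)
l(V) = -1 - V
b(g) = -12/7 (b(g) = 1 + 19*(-⅐) = 1 - 19/7 = -12/7)
l((17 + 0)/(1 - 2))*b(31) = (-1 - (17 + 0)/(1 - 2))*(-12/7) = (-1 - 17/(-1))*(-12/7) = (-1 - 17*(-1))*(-12/7) = (-1 - 1*(-17))*(-12/7) = (-1 + 17)*(-12/7) = 16*(-12/7) = -192/7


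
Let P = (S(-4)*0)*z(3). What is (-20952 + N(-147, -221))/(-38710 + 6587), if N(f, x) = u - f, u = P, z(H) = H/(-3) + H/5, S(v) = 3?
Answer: 20805/32123 ≈ 0.64767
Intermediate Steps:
z(H) = -2*H/15 (z(H) = H*(-1/3) + H*(1/5) = -H/3 + H/5 = -2*H/15)
P = 0 (P = (3*0)*(-2/15*3) = 0*(-2/5) = 0)
u = 0
N(f, x) = -f (N(f, x) = 0 - f = -f)
(-20952 + N(-147, -221))/(-38710 + 6587) = (-20952 - 1*(-147))/(-38710 + 6587) = (-20952 + 147)/(-32123) = -20805*(-1/32123) = 20805/32123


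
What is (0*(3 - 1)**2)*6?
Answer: 0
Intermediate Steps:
(0*(3 - 1)**2)*6 = (0*2**2)*6 = (0*4)*6 = 0*6 = 0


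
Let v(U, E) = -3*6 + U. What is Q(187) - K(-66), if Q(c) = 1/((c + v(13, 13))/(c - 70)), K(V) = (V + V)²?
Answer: -243927/14 ≈ -17423.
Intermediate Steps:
v(U, E) = -18 + U
K(V) = 4*V² (K(V) = (2*V)² = 4*V²)
Q(c) = (-70 + c)/(-5 + c) (Q(c) = 1/((c + (-18 + 13))/(c - 70)) = 1/((c - 5)/(-70 + c)) = 1/((-5 + c)/(-70 + c)) = (-70 + c)/(-5 + c))
Q(187) - K(-66) = (-70 + 187)/(-5 + 187) - 4*(-66)² = 117/182 - 4*4356 = (1/182)*117 - 1*17424 = 9/14 - 17424 = -243927/14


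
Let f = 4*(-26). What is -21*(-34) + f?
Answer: 610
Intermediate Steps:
f = -104
-21*(-34) + f = -21*(-34) - 104 = 714 - 104 = 610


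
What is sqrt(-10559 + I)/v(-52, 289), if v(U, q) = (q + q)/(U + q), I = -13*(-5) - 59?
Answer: 237*I*sqrt(10553)/578 ≈ 42.122*I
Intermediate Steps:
I = 6 (I = 65 - 59 = 6)
v(U, q) = 2*q/(U + q) (v(U, q) = (2*q)/(U + q) = 2*q/(U + q))
sqrt(-10559 + I)/v(-52, 289) = sqrt(-10559 + 6)/((2*289/(-52 + 289))) = sqrt(-10553)/((2*289/237)) = (I*sqrt(10553))/((2*289*(1/237))) = (I*sqrt(10553))/(578/237) = (I*sqrt(10553))*(237/578) = 237*I*sqrt(10553)/578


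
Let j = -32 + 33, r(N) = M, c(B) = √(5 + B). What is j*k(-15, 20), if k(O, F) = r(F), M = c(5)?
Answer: √10 ≈ 3.1623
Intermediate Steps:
M = √10 (M = √(5 + 5) = √10 ≈ 3.1623)
r(N) = √10
k(O, F) = √10
j = 1
j*k(-15, 20) = 1*√10 = √10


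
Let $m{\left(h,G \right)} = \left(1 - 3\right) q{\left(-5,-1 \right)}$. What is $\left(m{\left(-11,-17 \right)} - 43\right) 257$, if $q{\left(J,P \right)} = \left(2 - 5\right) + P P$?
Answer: $-10023$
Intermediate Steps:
$q{\left(J,P \right)} = -3 + P^{2}$
$m{\left(h,G \right)} = 4$ ($m{\left(h,G \right)} = \left(1 - 3\right) \left(-3 + \left(-1\right)^{2}\right) = - 2 \left(-3 + 1\right) = \left(-2\right) \left(-2\right) = 4$)
$\left(m{\left(-11,-17 \right)} - 43\right) 257 = \left(4 - 43\right) 257 = \left(-39\right) 257 = -10023$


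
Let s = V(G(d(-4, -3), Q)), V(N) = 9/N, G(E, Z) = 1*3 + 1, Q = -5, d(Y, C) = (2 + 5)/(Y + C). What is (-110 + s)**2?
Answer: 185761/16 ≈ 11610.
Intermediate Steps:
d(Y, C) = 7/(C + Y)
G(E, Z) = 4 (G(E, Z) = 3 + 1 = 4)
s = 9/4 ≈ 2.2500
(-110 + s)**2 = (-110 + 9/4)**2 = (-431/4)**2 = 185761/16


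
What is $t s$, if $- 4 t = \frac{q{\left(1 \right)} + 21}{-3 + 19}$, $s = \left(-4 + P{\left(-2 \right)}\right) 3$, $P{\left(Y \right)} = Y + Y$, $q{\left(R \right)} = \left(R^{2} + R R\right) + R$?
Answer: $9$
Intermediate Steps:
$q{\left(R \right)} = R + 2 R^{2}$ ($q{\left(R \right)} = \left(R^{2} + R^{2}\right) + R = 2 R^{2} + R = R + 2 R^{2}$)
$P{\left(Y \right)} = 2 Y$
$s = -24$ ($s = \left(-4 + 2 \left(-2\right)\right) 3 = \left(-4 - 4\right) 3 = \left(-8\right) 3 = -24$)
$t = - \frac{3}{8}$ ($t = - \frac{\left(1 \left(1 + 2 \cdot 1\right) + 21\right) \frac{1}{-3 + 19}}{4} = - \frac{\left(1 \left(1 + 2\right) + 21\right) \frac{1}{16}}{4} = - \frac{\left(1 \cdot 3 + 21\right) \frac{1}{16}}{4} = - \frac{\left(3 + 21\right) \frac{1}{16}}{4} = - \frac{24 \cdot \frac{1}{16}}{4} = \left(- \frac{1}{4}\right) \frac{3}{2} = - \frac{3}{8} \approx -0.375$)
$t s = \left(- \frac{3}{8}\right) \left(-24\right) = 9$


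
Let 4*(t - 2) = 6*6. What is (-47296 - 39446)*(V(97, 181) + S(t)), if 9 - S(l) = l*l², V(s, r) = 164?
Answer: 100447236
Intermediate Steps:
t = 11 (t = 2 + (6*6)/4 = 2 + (¼)*36 = 2 + 9 = 11)
S(l) = 9 - l³ (S(l) = 9 - l*l² = 9 - l³)
(-47296 - 39446)*(V(97, 181) + S(t)) = (-47296 - 39446)*(164 + (9 - 1*11³)) = -86742*(164 + (9 - 1*1331)) = -86742*(164 + (9 - 1331)) = -86742*(164 - 1322) = -86742*(-1158) = 100447236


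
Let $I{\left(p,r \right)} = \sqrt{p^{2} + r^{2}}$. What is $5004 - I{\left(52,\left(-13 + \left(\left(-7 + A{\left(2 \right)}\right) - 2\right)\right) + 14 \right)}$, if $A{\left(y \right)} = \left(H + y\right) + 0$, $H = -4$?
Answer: $5004 - 2 \sqrt{701} \approx 4951.0$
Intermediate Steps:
$A{\left(y \right)} = -4 + y$ ($A{\left(y \right)} = \left(-4 + y\right) + 0 = -4 + y$)
$5004 - I{\left(52,\left(-13 + \left(\left(-7 + A{\left(2 \right)}\right) - 2\right)\right) + 14 \right)} = 5004 - \sqrt{52^{2} + \left(\left(-13 + \left(\left(-7 + \left(-4 + 2\right)\right) - 2\right)\right) + 14\right)^{2}} = 5004 - \sqrt{2704 + \left(\left(-13 - 11\right) + 14\right)^{2}} = 5004 - \sqrt{2704 + \left(-24 + 14\right)^{2}} = 5004 - \sqrt{2704 + \left(-10\right)^{2}} = 5004 - \sqrt{2704 + 100} = 5004 - \sqrt{2804} = 5004 - 2 \sqrt{701}$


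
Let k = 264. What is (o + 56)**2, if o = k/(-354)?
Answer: 10627600/3481 ≈ 3053.0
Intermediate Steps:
o = -44/59 (o = 264/(-354) = 264*(-1/354) = -44/59 ≈ -0.74576)
(o + 56)**2 = (-44/59 + 56)**2 = (3260/59)**2 = 10627600/3481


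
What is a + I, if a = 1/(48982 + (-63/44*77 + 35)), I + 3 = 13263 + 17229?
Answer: 5964471607/195627 ≈ 30489.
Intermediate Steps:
I = 30489 (I = -3 + (13263 + 17229) = -3 + 30492 = 30489)
a = 4/195627 (a = 1/(48982 + (-63*1/44*77 + 35)) = 1/(48982 + (-63/44*77 + 35)) = 1/(48982 + (-441/4 + 35)) = 1/(48982 - 301/4) = 1/(195627/4) = 4/195627 ≈ 2.0447e-5)
a + I = 4/195627 + 30489 = 5964471607/195627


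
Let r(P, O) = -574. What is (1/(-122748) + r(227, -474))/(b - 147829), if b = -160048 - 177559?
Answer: 70457353/59586298128 ≈ 0.0011824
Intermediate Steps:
b = -337607
(1/(-122748) + r(227, -474))/(b - 147829) = (1/(-122748) - 574)/(-337607 - 147829) = (-1/122748 - 574)/(-485436) = -70457353/122748*(-1/485436) = 70457353/59586298128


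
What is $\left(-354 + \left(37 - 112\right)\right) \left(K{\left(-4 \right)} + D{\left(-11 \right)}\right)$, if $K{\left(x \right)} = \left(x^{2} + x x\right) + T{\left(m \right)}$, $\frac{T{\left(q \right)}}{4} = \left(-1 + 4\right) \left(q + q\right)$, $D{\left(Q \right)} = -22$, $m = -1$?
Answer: $6006$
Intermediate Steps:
$T{\left(q \right)} = 24 q$ ($T{\left(q \right)} = 4 \left(-1 + 4\right) \left(q + q\right) = 4 \cdot 3 \cdot 2 q = 4 \cdot 6 q = 24 q$)
$K{\left(x \right)} = -24 + 2 x^{2}$ ($K{\left(x \right)} = \left(x^{2} + x x\right) + 24 \left(-1\right) = \left(x^{2} + x^{2}\right) - 24 = 2 x^{2} - 24 = -24 + 2 x^{2}$)
$\left(-354 + \left(37 - 112\right)\right) \left(K{\left(-4 \right)} + D{\left(-11 \right)}\right) = \left(-354 + \left(37 - 112\right)\right) \left(\left(-24 + 2 \left(-4\right)^{2}\right) - 22\right) = \left(-354 + \left(37 - 112\right)\right) \left(\left(-24 + 2 \cdot 16\right) - 22\right) = \left(-354 - 75\right) \left(\left(-24 + 32\right) - 22\right) = - 429 \left(8 - 22\right) = \left(-429\right) \left(-14\right) = 6006$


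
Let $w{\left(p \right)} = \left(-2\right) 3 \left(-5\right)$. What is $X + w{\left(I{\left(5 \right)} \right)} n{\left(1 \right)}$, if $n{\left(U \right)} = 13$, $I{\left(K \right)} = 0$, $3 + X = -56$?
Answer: $331$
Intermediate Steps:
$X = -59$ ($X = -3 - 56 = -59$)
$w{\left(p \right)} = 30$ ($w{\left(p \right)} = \left(-6\right) \left(-5\right) = 30$)
$X + w{\left(I{\left(5 \right)} \right)} n{\left(1 \right)} = -59 + 30 \cdot 13 = -59 + 390 = 331$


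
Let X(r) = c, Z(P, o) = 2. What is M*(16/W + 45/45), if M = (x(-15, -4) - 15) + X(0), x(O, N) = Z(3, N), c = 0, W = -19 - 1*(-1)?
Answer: -13/9 ≈ -1.4444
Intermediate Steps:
W = -18 (W = -19 + 1 = -18)
x(O, N) = 2
X(r) = 0
M = -13 (M = (2 - 15) + 0 = -13 + 0 = -13)
M*(16/W + 45/45) = -13*(16/(-18) + 45/45) = -13*(16*(-1/18) + 45*(1/45)) = -13*(-8/9 + 1) = -13*⅑ = -13/9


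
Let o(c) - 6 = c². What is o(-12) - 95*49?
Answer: -4505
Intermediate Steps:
o(c) = 6 + c²
o(-12) - 95*49 = (6 + (-12)²) - 95*49 = (6 + 144) - 4655 = 150 - 4655 = -4505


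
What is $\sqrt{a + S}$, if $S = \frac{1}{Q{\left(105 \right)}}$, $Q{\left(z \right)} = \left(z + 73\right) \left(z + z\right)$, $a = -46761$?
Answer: $\frac{i \sqrt{16334370142755}}{18690} \approx 216.24 i$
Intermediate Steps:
$Q{\left(z \right)} = 2 z \left(73 + z\right)$ ($Q{\left(z \right)} = \left(73 + z\right) 2 z = 2 z \left(73 + z\right)$)
$S = \frac{1}{37380}$ ($S = \frac{1}{2 \cdot 105 \left(73 + 105\right)} = \frac{1}{2 \cdot 105 \cdot 178} = \frac{1}{37380} \approx 2.6752 \cdot 10^{-5}$)
$\sqrt{a + S} = \sqrt{-46761 + \frac{1}{37380}} = \sqrt{- \frac{1747926179}{37380}} = \frac{i \sqrt{16334370142755}}{18690}$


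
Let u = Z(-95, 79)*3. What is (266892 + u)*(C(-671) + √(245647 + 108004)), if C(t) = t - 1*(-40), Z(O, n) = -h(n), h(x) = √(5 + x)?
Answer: 6*(-631 + √353651)*(44482 - √21) ≈ -9.6910e+6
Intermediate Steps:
Z(O, n) = -√(5 + n)
u = -6*√21 (u = -√(5 + 79)*3 = -√84*3 = -2*√21*3 = -6*√21 ≈ -27.495)
C(t) = 40 + t (C(t) = t + 40 = 40 + t)
(266892 + u)*(C(-671) + √(245647 + 108004)) = (266892 - 6*√21)*((40 - 671) + √(245647 + 108004)) = (266892 - 6*√21)*(-631 + √353651) = (-631 + √353651)*(266892 - 6*√21)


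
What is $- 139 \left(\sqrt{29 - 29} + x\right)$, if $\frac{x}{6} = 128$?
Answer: $-106752$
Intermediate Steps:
$x = 768$ ($x = 6 \cdot 128 = 768$)
$- 139 \left(\sqrt{29 - 29} + x\right) = - 139 \left(\sqrt{29 - 29} + 768\right) = - 139 \left(\sqrt{0} + 768\right) = - 139 \left(0 + 768\right) = \left(-139\right) 768 = -106752$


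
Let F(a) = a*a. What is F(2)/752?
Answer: 1/188 ≈ 0.0053191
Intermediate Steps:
F(a) = a**2
F(2)/752 = 2**2/752 = 4*(1/752) = 1/188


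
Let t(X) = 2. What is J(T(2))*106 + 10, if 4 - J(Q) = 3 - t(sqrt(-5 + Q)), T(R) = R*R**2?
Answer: 328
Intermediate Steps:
T(R) = R**3
J(Q) = 3 (J(Q) = 4 - (3 - 1*2) = 4 - (3 - 2) = 4 - 1*1 = 4 - 1 = 3)
J(T(2))*106 + 10 = 3*106 + 10 = 318 + 10 = 328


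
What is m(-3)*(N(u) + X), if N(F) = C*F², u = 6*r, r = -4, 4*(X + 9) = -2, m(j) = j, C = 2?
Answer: -6855/2 ≈ -3427.5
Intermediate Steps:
X = -19/2 (X = -9 + (¼)*(-2) = -9 - ½ = -19/2 ≈ -9.5000)
u = -24 (u = 6*(-4) = -24)
N(F) = 2*F²
m(-3)*(N(u) + X) = -3*(2*(-24)² - 19/2) = -3*(2*576 - 19/2) = -3*(1152 - 19/2) = -3*2285/2 = -6855/2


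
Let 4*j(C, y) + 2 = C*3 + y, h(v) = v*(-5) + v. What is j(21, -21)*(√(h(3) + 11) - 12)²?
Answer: 1430 - 240*I ≈ 1430.0 - 240.0*I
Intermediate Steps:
h(v) = -4*v (h(v) = -5*v + v = -4*v)
j(C, y) = -½ + y/4 + 3*C/4 (j(C, y) = -½ + (C*3 + y)/4 = -½ + (3*C + y)/4 = -½ + (y + 3*C)/4 = -½ + (y/4 + 3*C/4) = -½ + y/4 + 3*C/4)
j(21, -21)*(√(h(3) + 11) - 12)² = (-½ + (¼)*(-21) + (¾)*21)*(√(-4*3 + 11) - 12)² = (-½ - 21/4 + 63/4)*(√(-12 + 11) - 12)² = 10*(√(-1) - 12)² = 10*(I - 12)² = 10*(-12 + I)²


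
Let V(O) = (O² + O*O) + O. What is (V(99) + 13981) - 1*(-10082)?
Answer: 43764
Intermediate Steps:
V(O) = O + 2*O² (V(O) = (O² + O²) + O = 2*O² + O = O + 2*O²)
(V(99) + 13981) - 1*(-10082) = (99*(1 + 2*99) + 13981) - 1*(-10082) = (99*(1 + 198) + 13981) + 10082 = (99*199 + 13981) + 10082 = (19701 + 13981) + 10082 = 33682 + 10082 = 43764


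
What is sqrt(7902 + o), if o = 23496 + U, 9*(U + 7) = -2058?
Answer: sqrt(280461)/3 ≈ 176.53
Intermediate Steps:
U = -707/3 (U = -7 + (1/9)*(-2058) = -7 - 686/3 = -707/3 ≈ -235.67)
o = 69781/3 (o = 23496 - 707/3 = 69781/3 ≈ 23260.)
sqrt(7902 + o) = sqrt(7902 + 69781/3) = sqrt(93487/3) = sqrt(280461)/3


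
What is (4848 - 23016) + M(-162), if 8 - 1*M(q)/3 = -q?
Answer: -18630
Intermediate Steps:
M(q) = 24 + 3*q (M(q) = 24 - (-3)*q = 24 + 3*q)
(4848 - 23016) + M(-162) = (4848 - 23016) + (24 + 3*(-162)) = -18168 + (24 - 486) = -18168 - 462 = -18630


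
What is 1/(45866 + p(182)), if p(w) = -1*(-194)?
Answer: 1/46060 ≈ 2.1711e-5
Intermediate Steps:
p(w) = 194
1/(45866 + p(182)) = 1/(45866 + 194) = 1/46060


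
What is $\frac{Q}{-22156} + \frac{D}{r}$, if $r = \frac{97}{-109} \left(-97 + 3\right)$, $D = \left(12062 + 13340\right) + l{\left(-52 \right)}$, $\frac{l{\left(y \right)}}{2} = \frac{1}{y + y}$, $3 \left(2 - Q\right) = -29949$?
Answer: $\frac{796312945163}{2626239304} \approx 303.21$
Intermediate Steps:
$Q = 9985$ ($Q = 2 - -9983 = 2 + 9983 = 9985$)
$l{\left(y \right)} = \frac{1}{y}$ ($l{\left(y \right)} = \frac{2}{y + y} = \frac{2}{2 y} = 2 \frac{1}{2 y} = \frac{1}{y}$)
$D = \frac{1320903}{52}$ ($D = \left(12062 + 13340\right) + \frac{1}{-52} = 25402 - \frac{1}{52} = \frac{1320903}{52} \approx 25402.0$)
$r = \frac{9118}{109}$ ($r = 97 \left(- \frac{1}{109}\right) \left(-94\right) = \left(- \frac{97}{109}\right) \left(-94\right) = \frac{9118}{109} \approx 83.651$)
$\frac{Q}{-22156} + \frac{D}{r} = \frac{9985}{-22156} + \frac{1320903}{52 \cdot \frac{9118}{109}} = 9985 \left(- \frac{1}{22156}\right) + \frac{1320903}{52} \cdot \frac{109}{9118} = - \frac{9985}{22156} + \frac{143978427}{474136} = \frac{796312945163}{2626239304}$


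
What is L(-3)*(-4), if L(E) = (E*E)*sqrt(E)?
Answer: -36*I*sqrt(3) ≈ -62.354*I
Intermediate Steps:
L(E) = E**(5/2) (L(E) = E**2*sqrt(E) = E**(5/2))
L(-3)*(-4) = (-3)**(5/2)*(-4) = (9*I*sqrt(3))*(-4) = -36*I*sqrt(3)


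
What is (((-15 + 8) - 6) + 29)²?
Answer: 256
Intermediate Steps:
(((-15 + 8) - 6) + 29)² = ((-7 - 6) + 29)² = (-13 + 29)² = 16² = 256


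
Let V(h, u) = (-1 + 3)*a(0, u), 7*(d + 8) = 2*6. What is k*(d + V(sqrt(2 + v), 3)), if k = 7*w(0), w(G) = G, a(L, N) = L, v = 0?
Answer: 0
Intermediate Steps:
d = -44/7 (d = -8 + (2*6)/7 = -8 + (1/7)*12 = -8 + 12/7 = -44/7 ≈ -6.2857)
V(h, u) = 0 (V(h, u) = (-1 + 3)*0 = 2*0 = 0)
k = 0 (k = 7*0 = 0)
k*(d + V(sqrt(2 + v), 3)) = 0*(-44/7 + 0) = 0*(-44/7) = 0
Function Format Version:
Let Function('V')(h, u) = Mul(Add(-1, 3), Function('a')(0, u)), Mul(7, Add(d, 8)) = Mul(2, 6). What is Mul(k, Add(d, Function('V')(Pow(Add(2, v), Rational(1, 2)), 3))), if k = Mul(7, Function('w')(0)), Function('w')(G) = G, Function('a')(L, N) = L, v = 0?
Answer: 0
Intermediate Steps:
d = Rational(-44, 7) (d = Add(-8, Mul(Rational(1, 7), Mul(2, 6))) = Add(-8, Mul(Rational(1, 7), 12)) = Add(-8, Rational(12, 7)) = Rational(-44, 7) ≈ -6.2857)
Function('V')(h, u) = 0 (Function('V')(h, u) = Mul(Add(-1, 3), 0) = Mul(2, 0) = 0)
k = 0 (k = Mul(7, 0) = 0)
Mul(k, Add(d, Function('V')(Pow(Add(2, v), Rational(1, 2)), 3))) = Mul(0, Add(Rational(-44, 7), 0)) = Mul(0, Rational(-44, 7)) = 0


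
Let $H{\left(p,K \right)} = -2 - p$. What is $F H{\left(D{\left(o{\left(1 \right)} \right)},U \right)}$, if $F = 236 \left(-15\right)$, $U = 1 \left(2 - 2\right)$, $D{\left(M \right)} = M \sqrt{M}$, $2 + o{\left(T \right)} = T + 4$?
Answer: $7080 + 10620 \sqrt{3} \approx 25474.0$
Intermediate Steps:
$o{\left(T \right)} = 2 + T$ ($o{\left(T \right)} = -2 + \left(T + 4\right) = -2 + \left(4 + T\right) = 2 + T$)
$D{\left(M \right)} = M^{\frac{3}{2}}$
$U = 0$ ($U = 1 \cdot 0 = 0$)
$F = -3540$
$F H{\left(D{\left(o{\left(1 \right)} \right)},U \right)} = - 3540 \left(-2 - \left(2 + 1\right)^{\frac{3}{2}}\right) = - 3540 \left(-2 - 3^{\frac{3}{2}}\right) = - 3540 \left(-2 - 3 \sqrt{3}\right) = 7080 + 10620 \sqrt{3}$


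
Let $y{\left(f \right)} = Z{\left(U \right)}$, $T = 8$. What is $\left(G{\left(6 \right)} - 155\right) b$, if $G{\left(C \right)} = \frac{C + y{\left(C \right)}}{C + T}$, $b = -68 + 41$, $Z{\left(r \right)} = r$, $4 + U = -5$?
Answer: $\frac{58671}{14} \approx 4190.8$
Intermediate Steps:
$U = -9$ ($U = -4 - 5 = -9$)
$y{\left(f \right)} = -9$
$b = -27$
$G{\left(C \right)} = \frac{-9 + C}{8 + C}$ ($G{\left(C \right)} = \frac{C - 9}{C + 8} = \frac{-9 + C}{8 + C}$)
$\left(G{\left(6 \right)} - 155\right) b = \left(\frac{-9 + 6}{8 + 6} - 155\right) \left(-27\right) = \left(\frac{1}{14} \left(-3\right) - 155\right) \left(-27\right) = \left(- \frac{3}{14} - 155\right) \left(-27\right) = \left(- \frac{2173}{14}\right) \left(-27\right) = \frac{58671}{14}$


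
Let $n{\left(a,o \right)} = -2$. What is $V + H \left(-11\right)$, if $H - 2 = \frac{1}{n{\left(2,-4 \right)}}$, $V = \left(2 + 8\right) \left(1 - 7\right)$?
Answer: $- \frac{153}{2} \approx -76.5$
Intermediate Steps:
$V = -60$ ($V = 10 \left(-6\right) = -60$)
$H = \frac{3}{2}$ ($H = 2 + \frac{1}{-2} = 2 - \frac{1}{2} = \frac{3}{2} \approx 1.5$)
$V + H \left(-11\right) = -60 + \frac{3}{2} \left(-11\right) = -60 - \frac{33}{2} = - \frac{153}{2}$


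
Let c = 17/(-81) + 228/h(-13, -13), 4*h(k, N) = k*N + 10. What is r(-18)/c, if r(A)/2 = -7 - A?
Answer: 28998/6439 ≈ 4.5035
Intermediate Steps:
r(A) = -14 - 2*A (r(A) = 2*(-7 - A) = -14 - 2*A)
h(k, N) = 5/2 + N*k/4 (h(k, N) = (k*N + 10)/4 = (N*k + 10)/4 = (10 + N*k)/4 = 5/2 + N*k/4)
c = 70829/14499 (c = 17/(-81) + 228/(5/2 + (¼)*(-13)*(-13)) = 17*(-1/81) + 228/(5/2 + 169/4) = -17/81 + 228/(179/4) = -17/81 + 228*(4/179) = -17/81 + 912/179 = 70829/14499 ≈ 4.8851)
r(-18)/c = (-14 - 2*(-18))/(70829/14499) = (-14 + 36)*(14499/70829) = 22*(14499/70829) = 28998/6439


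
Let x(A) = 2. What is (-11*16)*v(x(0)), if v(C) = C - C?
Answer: 0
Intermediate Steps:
v(C) = 0
(-11*16)*v(x(0)) = -11*16*0 = -176*0 = 0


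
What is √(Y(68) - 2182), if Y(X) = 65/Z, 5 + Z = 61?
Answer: I*√1709778/28 ≈ 46.699*I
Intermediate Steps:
Z = 56 (Z = -5 + 61 = 56)
Y(X) = 65/56
√(Y(68) - 2182) = √(65/56 - 2182) = √(-122127/56) = I*√1709778/28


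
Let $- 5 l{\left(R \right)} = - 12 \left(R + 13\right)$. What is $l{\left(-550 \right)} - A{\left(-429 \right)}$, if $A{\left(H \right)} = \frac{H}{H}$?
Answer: $- \frac{6449}{5} \approx -1289.8$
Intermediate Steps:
$l{\left(R \right)} = \frac{156}{5} + \frac{12 R}{5}$ ($l{\left(R \right)} = - \frac{\left(-12\right) \left(R + 13\right)}{5} = - \frac{\left(-12\right) \left(13 + R\right)}{5} = - \frac{-156 - 12 R}{5} = \frac{156}{5} + \frac{12 R}{5}$)
$A{\left(H \right)} = 1$
$l{\left(-550 \right)} - A{\left(-429 \right)} = \left(\frac{156}{5} + \frac{12}{5} \left(-550\right)\right) - 1 = \left(\frac{156}{5} - 1320\right) - 1 = - \frac{6444}{5} - 1 = - \frac{6449}{5}$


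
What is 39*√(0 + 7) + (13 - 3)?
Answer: 10 + 39*√7 ≈ 113.18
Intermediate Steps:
39*√(0 + 7) + (13 - 3) = 39*√7 + 10 = 10 + 39*√7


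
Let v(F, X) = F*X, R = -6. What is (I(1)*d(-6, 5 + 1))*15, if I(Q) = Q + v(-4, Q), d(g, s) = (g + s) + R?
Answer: 270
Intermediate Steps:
d(g, s) = -6 + g + s (d(g, s) = (g + s) - 6 = -6 + g + s)
I(Q) = -3*Q (I(Q) = Q - 4*Q = -3*Q)
(I(1)*d(-6, 5 + 1))*15 = ((-3*1)*(-6 - 6 + (5 + 1)))*15 = -3*(-6 - 6 + 6)*15 = -3*(-6)*15 = 18*15 = 270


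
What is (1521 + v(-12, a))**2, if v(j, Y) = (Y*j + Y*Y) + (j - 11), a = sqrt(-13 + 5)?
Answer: 2218948 - 71520*I*sqrt(2) ≈ 2.2189e+6 - 1.0114e+5*I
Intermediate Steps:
a = 2*I*sqrt(2) (a = sqrt(-8) = 2*I*sqrt(2) ≈ 2.8284*I)
v(j, Y) = -11 + j + Y**2 + Y*j (v(j, Y) = (Y*j + Y**2) + (-11 + j) = (Y**2 + Y*j) + (-11 + j) = -11 + j + Y**2 + Y*j)
(1521 + v(-12, a))**2 = (1521 + (-11 - 12 + (2*I*sqrt(2))**2 + (2*I*sqrt(2))*(-12)))**2 = (1521 + (-11 - 12 - 8 - 24*I*sqrt(2)))**2 = (1521 + (-31 - 24*I*sqrt(2)))**2 = (1490 - 24*I*sqrt(2))**2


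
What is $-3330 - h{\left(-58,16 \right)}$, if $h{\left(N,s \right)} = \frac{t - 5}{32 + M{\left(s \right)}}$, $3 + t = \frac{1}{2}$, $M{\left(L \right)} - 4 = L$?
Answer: $- \frac{346305}{104} \approx -3329.9$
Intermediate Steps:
$M{\left(L \right)} = 4 + L$
$t = - \frac{5}{2}$ ($t = -3 + \frac{1}{2} = - \frac{5}{2} \approx -2.5$)
$h{\left(N,s \right)} = - \frac{15}{2 \left(36 + s\right)}$ ($h{\left(N,s \right)} = \frac{- \frac{5}{2} - 5}{32 + \left(4 + s\right)} = - \frac{15}{2 \left(36 + s\right)}$)
$-3330 - h{\left(-58,16 \right)} = -3330 - - \frac{15}{72 + 2 \cdot 16} = -3330 - - \frac{15}{72 + 32} = -3330 - - \frac{15}{104} = -3330 + \frac{15}{104} = - \frac{346305}{104}$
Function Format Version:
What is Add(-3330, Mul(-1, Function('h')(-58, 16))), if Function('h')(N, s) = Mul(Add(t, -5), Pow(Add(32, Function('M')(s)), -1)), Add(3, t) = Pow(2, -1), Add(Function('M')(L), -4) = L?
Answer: Rational(-346305, 104) ≈ -3329.9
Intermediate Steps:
Function('M')(L) = Add(4, L)
t = Rational(-5, 2) (t = Add(-3, Pow(2, -1)) = Add(-3, Rational(1, 2)) = Rational(-5, 2) ≈ -2.5000)
Function('h')(N, s) = Mul(Rational(-15, 2), Pow(Add(36, s), -1)) (Function('h')(N, s) = Mul(Add(Rational(-5, 2), -5), Pow(Add(32, Add(4, s)), -1)) = Mul(Rational(-15, 2), Pow(Add(36, s), -1)))
Add(-3330, Mul(-1, Function('h')(-58, 16))) = Add(-3330, Mul(-1, Mul(-15, Pow(Add(72, Mul(2, 16)), -1)))) = Add(-3330, Mul(-1, Mul(-15, Pow(Add(72, 32), -1)))) = Add(-3330, Mul(-1, Mul(-15, Pow(104, -1)))) = Add(-3330, Mul(-1, Mul(-15, Rational(1, 104)))) = Add(-3330, Mul(-1, Rational(-15, 104))) = Add(-3330, Rational(15, 104)) = Rational(-346305, 104)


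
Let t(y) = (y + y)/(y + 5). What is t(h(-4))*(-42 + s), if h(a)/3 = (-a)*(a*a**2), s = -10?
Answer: -79872/763 ≈ -104.68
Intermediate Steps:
h(a) = -3*a**4 (h(a) = 3*((-a)*(a*a**2)) = 3*((-a)*a**3) = 3*(-a**4) = -3*a**4)
t(y) = 2*y/(5 + y) (t(y) = (2*y)/(5 + y) = 2*y/(5 + y))
t(h(-4))*(-42 + s) = (2*(-3*(-4)**4)/(5 - 3*(-4)**4))*(-42 - 10) = (2*(-3*256)/(5 - 3*256))*(-52) = (2*(-768)/(5 - 768))*(-52) = (2*(-768)/(-763))*(-52) = (2*(-768)*(-1/763))*(-52) = (1536/763)*(-52) = -79872/763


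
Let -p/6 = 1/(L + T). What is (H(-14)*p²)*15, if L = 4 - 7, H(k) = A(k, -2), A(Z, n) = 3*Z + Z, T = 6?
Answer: -3360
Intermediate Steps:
A(Z, n) = 4*Z
H(k) = 4*k
L = -3
p = -2 (p = -6/(-3 + 6) = -6/3 = -6*⅓ = -2)
(H(-14)*p²)*15 = ((4*(-14))*(-2)²)*15 = -56*4*15 = -224*15 = -3360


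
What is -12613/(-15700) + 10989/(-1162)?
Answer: -78935497/9121700 ≈ -8.6536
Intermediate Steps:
-12613/(-15700) + 10989/(-1162) = -12613*(-1/15700) + 10989*(-1/1162) = 12613/15700 - 10989/1162 = -78935497/9121700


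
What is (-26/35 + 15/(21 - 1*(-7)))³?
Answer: -24389/2744000 ≈ -0.0088881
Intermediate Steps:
(-26/35 + 15/(21 - 1*(-7)))³ = (-26*1/35 + 15/(21 + 7))³ = (-26/35 + 15/28)³ = (-29/140)³ = -24389/2744000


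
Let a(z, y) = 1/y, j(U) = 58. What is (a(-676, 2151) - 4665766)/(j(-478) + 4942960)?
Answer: -10036062665/10632431718 ≈ -0.94391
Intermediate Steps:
(a(-676, 2151) - 4665766)/(j(-478) + 4942960) = (1/2151 - 4665766)/(58 + 4942960) = (1/2151 - 4665766)/4943018 = -10036062665/2151*1/4943018 = -10036062665/10632431718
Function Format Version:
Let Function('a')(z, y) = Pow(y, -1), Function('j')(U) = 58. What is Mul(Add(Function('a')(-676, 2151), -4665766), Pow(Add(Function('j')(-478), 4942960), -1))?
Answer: Rational(-10036062665, 10632431718) ≈ -0.94391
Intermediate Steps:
Mul(Add(Function('a')(-676, 2151), -4665766), Pow(Add(Function('j')(-478), 4942960), -1)) = Mul(Add(Pow(2151, -1), -4665766), Pow(Add(58, 4942960), -1)) = Mul(Add(Rational(1, 2151), -4665766), Pow(4943018, -1)) = Mul(Rational(-10036062665, 2151), Rational(1, 4943018)) = Rational(-10036062665, 10632431718)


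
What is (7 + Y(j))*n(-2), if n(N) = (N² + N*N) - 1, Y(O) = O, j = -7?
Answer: 0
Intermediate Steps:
n(N) = -1 + 2*N² (n(N) = (N² + N²) - 1 = 2*N² - 1 = -1 + 2*N²)
(7 + Y(j))*n(-2) = (7 - 7)*(-1 + 2*(-2)²) = 0*(-1 + 2*4) = 0*(-1 + 8) = 0*7 = 0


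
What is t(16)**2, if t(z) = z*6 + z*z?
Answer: 123904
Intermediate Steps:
t(z) = z**2 + 6*z (t(z) = 6*z + z**2 = z**2 + 6*z)
t(16)**2 = (16*(6 + 16))**2 = (16*22)**2 = 352**2 = 123904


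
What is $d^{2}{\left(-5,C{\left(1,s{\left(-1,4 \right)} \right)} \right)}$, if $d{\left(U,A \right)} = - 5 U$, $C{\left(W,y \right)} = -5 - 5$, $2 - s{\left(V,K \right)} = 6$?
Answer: $625$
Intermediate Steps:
$s{\left(V,K \right)} = -4$ ($s{\left(V,K \right)} = 2 - 6 = -4$)
$C{\left(W,y \right)} = -10$
$d^{2}{\left(-5,C{\left(1,s{\left(-1,4 \right)} \right)} \right)} = \left(\left(-5\right) \left(-5\right)\right)^{2} = 25^{2} = 625$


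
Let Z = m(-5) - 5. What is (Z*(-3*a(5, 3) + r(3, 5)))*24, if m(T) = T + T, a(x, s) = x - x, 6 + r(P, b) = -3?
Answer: 3240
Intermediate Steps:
r(P, b) = -9 (r(P, b) = -6 - 3 = -9)
a(x, s) = 0
m(T) = 2*T
Z = -15 (Z = 2*(-5) - 5 = -10 - 5 = -15)
(Z*(-3*a(5, 3) + r(3, 5)))*24 = -15*(-3*0 - 9)*24 = -15*(0 - 9)*24 = -15*(-9)*24 = 135*24 = 3240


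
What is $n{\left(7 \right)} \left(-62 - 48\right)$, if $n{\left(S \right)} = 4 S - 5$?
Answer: $-2530$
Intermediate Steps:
$n{\left(S \right)} = -5 + 4 S$
$n{\left(7 \right)} \left(-62 - 48\right) = \left(-5 + 4 \cdot 7\right) \left(-62 - 48\right) = \left(-5 + 28\right) \left(-62 - 48\right) = 23 \left(-110\right) = -2530$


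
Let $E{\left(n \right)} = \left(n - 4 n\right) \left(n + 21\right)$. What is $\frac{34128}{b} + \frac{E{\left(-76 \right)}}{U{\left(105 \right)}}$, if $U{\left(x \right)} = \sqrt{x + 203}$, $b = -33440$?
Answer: $- \frac{2133}{2090} - \frac{570 \sqrt{77}}{7} \approx -715.55$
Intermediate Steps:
$U{\left(x \right)} = \sqrt{203 + x}$
$E{\left(n \right)} = - 3 n \left(21 + n\right)$
$\frac{34128}{b} + \frac{E{\left(-76 \right)}}{U{\left(105 \right)}} = \frac{34128}{-33440} + \frac{\left(-3\right) \left(-76\right) \left(21 - 76\right)}{\sqrt{203 + 105}} = 34128 \left(- \frac{1}{33440}\right) + \frac{\left(-3\right) \left(-76\right) \left(-55\right)}{\sqrt{308}} = - \frac{2133}{2090} - \frac{12540}{2 \sqrt{77}} = - \frac{2133}{2090} - 12540 \frac{\sqrt{77}}{154} = - \frac{2133}{2090} - \frac{570 \sqrt{77}}{7}$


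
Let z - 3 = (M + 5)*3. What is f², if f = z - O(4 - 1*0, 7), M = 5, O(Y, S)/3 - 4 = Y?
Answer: 81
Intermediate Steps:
O(Y, S) = 12 + 3*Y
z = 33 (z = 3 + (5 + 5)*3 = 3 + 10*3 = 3 + 30 = 33)
f = 9 (f = 33 - (12 + 3*(4 - 1*0)) = 33 - (12 + 3*(4 + 0)) = 33 - (12 + 3*4) = 33 - (12 + 12) = 33 - 1*24 = 33 - 24 = 9)
f² = 9² = 81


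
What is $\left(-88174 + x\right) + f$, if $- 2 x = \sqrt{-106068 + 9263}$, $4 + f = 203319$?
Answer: $115141 - \frac{i \sqrt{96805}}{2} \approx 1.1514 \cdot 10^{5} - 155.57 i$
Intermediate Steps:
$f = 203315$ ($f = -4 + 203319 = 203315$)
$x = - \frac{i \sqrt{96805}}{2}$ ($x = - \frac{\sqrt{-106068 + 9263}}{2} = - \frac{\sqrt{-96805}}{2} = - \frac{i \sqrt{96805}}{2} \approx - 155.57 i$)
$\left(-88174 + x\right) + f = \left(-88174 - \frac{i \sqrt{96805}}{2}\right) + 203315 = 115141 - \frac{i \sqrt{96805}}{2}$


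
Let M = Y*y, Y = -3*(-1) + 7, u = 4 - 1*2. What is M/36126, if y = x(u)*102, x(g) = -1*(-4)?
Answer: 680/6021 ≈ 0.11294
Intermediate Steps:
u = 2 (u = 4 - 2 = 2)
Y = 10 (Y = 3 + 7 = 10)
x(g) = 4
y = 408 (y = 4*102 = 408)
M = 4080 (M = 10*408 = 4080)
M/36126 = 4080/36126 = 4080*(1/36126) = 680/6021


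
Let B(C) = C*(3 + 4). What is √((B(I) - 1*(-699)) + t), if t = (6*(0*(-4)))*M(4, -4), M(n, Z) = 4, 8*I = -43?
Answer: √10582/4 ≈ 25.717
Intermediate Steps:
I = -43/8 (I = (⅛)*(-43) = -43/8 ≈ -5.3750)
B(C) = 7*C (B(C) = C*7 = 7*C)
t = 0 (t = (6*(0*(-4)))*4 = (6*0)*4 = 0*4 = 0)
√((B(I) - 1*(-699)) + t) = √((7*(-43/8) - 1*(-699)) + 0) = √((-301/8 + 699) + 0) = √(5291/8 + 0) = √(5291/8) = √10582/4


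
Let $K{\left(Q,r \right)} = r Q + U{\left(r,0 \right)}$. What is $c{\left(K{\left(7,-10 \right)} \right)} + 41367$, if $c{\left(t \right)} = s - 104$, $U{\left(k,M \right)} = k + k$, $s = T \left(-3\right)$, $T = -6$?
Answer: $41281$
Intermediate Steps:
$s = 18$ ($s = \left(-6\right) \left(-3\right) = 18$)
$U{\left(k,M \right)} = 2 k$
$K{\left(Q,r \right)} = 2 r + Q r$ ($K{\left(Q,r \right)} = r Q + 2 r = Q r + 2 r = 2 r + Q r$)
$c{\left(t \right)} = -86$ ($c{\left(t \right)} = 18 - 104 = -86$)
$c{\left(K{\left(7,-10 \right)} \right)} + 41367 = -86 + 41367 = 41281$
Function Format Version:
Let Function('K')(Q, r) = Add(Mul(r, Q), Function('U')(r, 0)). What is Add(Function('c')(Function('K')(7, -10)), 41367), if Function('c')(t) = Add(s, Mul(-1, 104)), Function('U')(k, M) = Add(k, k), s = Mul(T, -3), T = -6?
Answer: 41281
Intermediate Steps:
s = 18 (s = Mul(-6, -3) = 18)
Function('U')(k, M) = Mul(2, k)
Function('K')(Q, r) = Add(Mul(2, r), Mul(Q, r)) (Function('K')(Q, r) = Add(Mul(r, Q), Mul(2, r)) = Add(Mul(Q, r), Mul(2, r)) = Add(Mul(2, r), Mul(Q, r)))
Function('c')(t) = -86 (Function('c')(t) = Add(18, Mul(-1, 104)) = Add(18, -104) = -86)
Add(Function('c')(Function('K')(7, -10)), 41367) = Add(-86, 41367) = 41281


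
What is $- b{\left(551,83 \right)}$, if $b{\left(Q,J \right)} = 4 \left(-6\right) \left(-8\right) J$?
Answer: $-15936$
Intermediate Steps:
$b{\left(Q,J \right)} = 192 J$ ($b{\left(Q,J \right)} = \left(-24\right) \left(-8\right) J = 192 J$)
$- b{\left(551,83 \right)} = - 192 \cdot 83 = \left(-1\right) 15936 = -15936$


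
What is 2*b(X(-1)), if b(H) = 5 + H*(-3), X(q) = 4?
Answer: -14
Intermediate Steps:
b(H) = 5 - 3*H
2*b(X(-1)) = 2*(5 - 3*4) = 2*(5 - 12) = 2*(-7) = -14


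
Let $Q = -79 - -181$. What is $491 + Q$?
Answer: $593$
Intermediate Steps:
$Q = 102$ ($Q = -79 + 181 = 102$)
$491 + Q = 491 + 102 = 593$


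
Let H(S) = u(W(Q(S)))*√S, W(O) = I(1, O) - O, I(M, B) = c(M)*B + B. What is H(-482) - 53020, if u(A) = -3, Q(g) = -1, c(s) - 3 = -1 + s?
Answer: -53020 - 3*I*√482 ≈ -53020.0 - 65.864*I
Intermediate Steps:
c(s) = 2 + s (c(s) = 3 + (-1 + s) = 2 + s)
I(M, B) = B + B*(2 + M) (I(M, B) = (2 + M)*B + B = B*(2 + M) + B = B + B*(2 + M))
W(O) = 3*O (W(O) = O*(3 + 1) - O = O*4 - O = 4*O - O = 3*O)
H(S) = -3*√S
H(-482) - 53020 = -3*I*√482 - 53020 = -53020 - 3*I*√482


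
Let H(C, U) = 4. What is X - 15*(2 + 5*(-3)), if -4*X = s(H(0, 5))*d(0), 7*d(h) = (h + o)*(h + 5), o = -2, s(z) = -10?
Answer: 1340/7 ≈ 191.43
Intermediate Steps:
d(h) = (-2 + h)*(5 + h)/7 (d(h) = ((h - 2)*(h + 5))/7 = ((-2 + h)*(5 + h))/7 = (-2 + h)*(5 + h)/7)
X = -25/7 (X = -(-5)*(-10/7 + (1/7)*0**2 + (3/7)*0)/2 = -(-5)*(-10/7 + (1/7)*0 + 0)/2 = -(-5)*(-10/7 + 0 + 0)/2 = -(-5)*(-10)/(2*7) = -1/4*100/7 = -25/7 ≈ -3.5714)
X - 15*(2 + 5*(-3)) = -25/7 - 15*(2 + 5*(-3)) = -25/7 - 15*(2 - 15) = -25/7 - 15*(-13) = -25/7 - 1*(-195) = -25/7 + 195 = 1340/7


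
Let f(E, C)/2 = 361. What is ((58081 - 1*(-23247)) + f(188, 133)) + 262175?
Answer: 344225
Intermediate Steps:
f(E, C) = 722 (f(E, C) = 2*361 = 722)
((58081 - 1*(-23247)) + f(188, 133)) + 262175 = ((58081 - 1*(-23247)) + 722) + 262175 = ((58081 + 23247) + 722) + 262175 = (81328 + 722) + 262175 = 82050 + 262175 = 344225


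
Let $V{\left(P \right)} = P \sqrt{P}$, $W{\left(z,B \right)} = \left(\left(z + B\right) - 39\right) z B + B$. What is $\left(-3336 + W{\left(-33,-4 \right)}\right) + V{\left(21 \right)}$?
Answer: $-13372 + 21 \sqrt{21} \approx -13276.0$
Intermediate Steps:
$W{\left(z,B \right)} = B + B z \left(-39 + B + z\right)$ ($W{\left(z,B \right)} = \left(\left(B + z\right) - 39\right) z B + B = \left(-39 + B + z\right) z B + B = z \left(-39 + B + z\right) B + B = B z \left(-39 + B + z\right) + B = B + B z \left(-39 + B + z\right)$)
$V{\left(P \right)} = P^{\frac{3}{2}}$
$\left(-3336 + W{\left(-33,-4 \right)}\right) + V{\left(21 \right)} = \left(-3336 - 4 \left(1 + \left(-33\right)^{2} - -1287 - -132\right)\right) + 21^{\frac{3}{2}} = \left(-3336 - 4 \left(1 + 1089 + 1287 + 132\right)\right) + 21 \sqrt{21} = \left(-3336 - 10036\right) + 21 \sqrt{21} = -13372 + 21 \sqrt{21}$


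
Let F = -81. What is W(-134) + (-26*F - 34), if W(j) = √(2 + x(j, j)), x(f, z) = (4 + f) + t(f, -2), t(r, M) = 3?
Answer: 2072 + 5*I*√5 ≈ 2072.0 + 11.18*I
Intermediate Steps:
x(f, z) = 7 + f (x(f, z) = (4 + f) + 3 = 7 + f)
W(j) = √(9 + j) (W(j) = √(2 + (7 + j)) = √(9 + j))
W(-134) + (-26*F - 34) = √(9 - 134) + (-26*(-81) - 34) = √(-125) + (2106 - 34) = 5*I*√5 + 2072 = 2072 + 5*I*√5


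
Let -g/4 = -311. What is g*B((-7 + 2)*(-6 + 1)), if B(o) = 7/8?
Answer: 2177/2 ≈ 1088.5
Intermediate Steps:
B(o) = 7/8 (B(o) = 7*(1/8) = 7/8)
g = 1244 (g = -4*(-311) = 1244)
g*B((-7 + 2)*(-6 + 1)) = 1244*(7/8) = 2177/2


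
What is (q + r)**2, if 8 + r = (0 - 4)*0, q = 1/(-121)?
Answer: 938961/14641 ≈ 64.132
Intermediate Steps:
q = -1/121 ≈ -0.0082645
r = -8 (r = -8 + (0 - 4)*0 = -8 - 4*0 = -8 + 0 = -8)
(q + r)**2 = (-1/121 - 8)**2 = (-969/121)**2 = 938961/14641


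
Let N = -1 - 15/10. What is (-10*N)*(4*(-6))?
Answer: -600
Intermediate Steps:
N = -5/2 (N = -1 - 15/10 = -1 - 1*3/2 = -1 - 3/2 = -5/2 ≈ -2.5000)
(-10*N)*(4*(-6)) = (-10*(-5/2))*(4*(-6)) = 25*(-24) = -600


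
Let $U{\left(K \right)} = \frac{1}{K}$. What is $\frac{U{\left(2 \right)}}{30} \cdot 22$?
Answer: $\frac{11}{30} \approx 0.36667$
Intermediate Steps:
$\frac{U{\left(2 \right)}}{30} \cdot 22 = \frac{1}{30 \cdot 2} \cdot 22 = \frac{1}{30} \cdot \frac{1}{2} \cdot 22 = \frac{1}{60} \cdot 22 = \frac{11}{30}$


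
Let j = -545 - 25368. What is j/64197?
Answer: -25913/64197 ≈ -0.40365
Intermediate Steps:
j = -25913
j/64197 = -25913/64197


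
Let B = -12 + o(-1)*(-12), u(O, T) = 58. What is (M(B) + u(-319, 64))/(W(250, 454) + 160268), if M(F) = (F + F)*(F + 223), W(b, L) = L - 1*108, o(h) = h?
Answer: 29/80307 ≈ 0.00036111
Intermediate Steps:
W(b, L) = -108 + L (W(b, L) = L - 108 = -108 + L)
B = 0 (B = -12 - 1*(-12) = -12 + 12 = 0)
M(F) = 2*F*(223 + F) (M(F) = (2*F)*(223 + F) = 2*F*(223 + F))
(M(B) + u(-319, 64))/(W(250, 454) + 160268) = (2*0*(223 + 0) + 58)/((-108 + 454) + 160268) = (2*0*223 + 58)/(346 + 160268) = (0 + 58)/160614 = 58*(1/160614) = 29/80307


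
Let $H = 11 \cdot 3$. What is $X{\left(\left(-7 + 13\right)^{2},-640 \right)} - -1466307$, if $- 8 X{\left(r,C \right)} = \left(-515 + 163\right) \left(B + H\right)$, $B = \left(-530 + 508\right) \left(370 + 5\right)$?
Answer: $1104759$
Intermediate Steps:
$H = 33$
$B = -8250$ ($B = \left(-22\right) 375 = -8250$)
$X{\left(r,C \right)} = -361548$ ($X{\left(r,C \right)} = - \frac{\left(-515 + 163\right) \left(-8250 + 33\right)}{8} = - \frac{\left(-352\right) \left(-8217\right)}{8} = \left(- \frac{1}{8}\right) 2892384 = -361548$)
$X{\left(\left(-7 + 13\right)^{2},-640 \right)} - -1466307 = -361548 - -1466307 = -361548 + 1466307 = 1104759$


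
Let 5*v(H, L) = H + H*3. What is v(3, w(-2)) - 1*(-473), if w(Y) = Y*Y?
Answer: 2377/5 ≈ 475.40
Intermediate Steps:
w(Y) = Y²
v(H, L) = 4*H/5 (v(H, L) = (H + H*3)/5 = (H + 3*H)/5 = (4*H)/5 = 4*H/5)
v(3, w(-2)) - 1*(-473) = (⅘)*3 - 1*(-473) = 12/5 + 473 = 2377/5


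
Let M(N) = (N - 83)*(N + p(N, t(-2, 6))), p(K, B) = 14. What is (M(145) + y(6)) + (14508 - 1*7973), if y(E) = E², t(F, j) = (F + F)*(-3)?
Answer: 16429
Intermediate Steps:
t(F, j) = -6*F (t(F, j) = (2*F)*(-3) = -6*F)
M(N) = (-83 + N)*(14 + N) (M(N) = (N - 83)*(N + 14) = (-83 + N)*(14 + N))
(M(145) + y(6)) + (14508 - 1*7973) = ((-1162 + 145² - 69*145) + 6²) + (14508 - 1*7973) = ((-1162 + 21025 - 10005) + 36) + (14508 - 7973) = (9858 + 36) + 6535 = 9894 + 6535 = 16429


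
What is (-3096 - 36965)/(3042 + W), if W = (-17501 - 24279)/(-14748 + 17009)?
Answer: -90577921/6836182 ≈ -13.250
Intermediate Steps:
W = -41780/2261 ≈ -18.479
(-3096 - 36965)/(3042 + W) = (-3096 - 36965)/(3042 - 41780/2261) = -40061/6836182/2261 = -40061*2261/6836182 = -90577921/6836182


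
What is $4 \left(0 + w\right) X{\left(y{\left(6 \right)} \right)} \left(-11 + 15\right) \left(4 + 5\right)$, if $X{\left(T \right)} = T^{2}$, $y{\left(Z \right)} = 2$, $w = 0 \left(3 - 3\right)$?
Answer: $0$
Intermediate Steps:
$w = 0$ ($w = 0 \cdot 0 = 0$)
$4 \left(0 + w\right) X{\left(y{\left(6 \right)} \right)} \left(-11 + 15\right) \left(4 + 5\right) = 4 \left(0 + 0\right) 2^{2} \left(-11 + 15\right) \left(4 + 5\right) = 4 \cdot 0 \cdot 4 \cdot 4 \cdot 9 = 0 \cdot 4 \cdot 36 = 0 \cdot 36 = 0$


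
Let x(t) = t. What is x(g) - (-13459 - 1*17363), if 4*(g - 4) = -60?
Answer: 30811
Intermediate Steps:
g = -11 (g = 4 + (¼)*(-60) = 4 - 15 = -11)
x(g) - (-13459 - 1*17363) = -11 - (-13459 - 1*17363) = -11 - (-13459 - 17363) = -11 - 1*(-30822) = -11 + 30822 = 30811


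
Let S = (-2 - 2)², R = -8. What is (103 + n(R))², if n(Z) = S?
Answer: 14161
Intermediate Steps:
S = 16 (S = (-4)² = 16)
n(Z) = 16
(103 + n(R))² = (103 + 16)² = 119² = 14161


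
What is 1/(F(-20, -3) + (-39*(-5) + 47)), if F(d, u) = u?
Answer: 1/239 ≈ 0.0041841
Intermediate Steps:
1/(F(-20, -3) + (-39*(-5) + 47)) = 1/(-3 + (-39*(-5) + 47)) = 1/(-3 + (195 + 47)) = 1/(-3 + 242) = 1/239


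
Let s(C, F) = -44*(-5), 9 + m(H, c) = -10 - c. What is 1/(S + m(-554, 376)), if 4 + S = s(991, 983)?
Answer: -1/179 ≈ -0.0055866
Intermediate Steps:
m(H, c) = -19 - c (m(H, c) = -9 + (-10 - c) = -19 - c)
s(C, F) = 220
S = 216 (S = -4 + 220 = 216)
1/(S + m(-554, 376)) = 1/(216 + (-19 - 1*376)) = 1/(216 + (-19 - 376)) = 1/(216 - 395) = 1/(-179) = -1/179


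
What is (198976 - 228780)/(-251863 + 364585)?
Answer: -14902/56361 ≈ -0.26440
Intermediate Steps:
(198976 - 228780)/(-251863 + 364585) = -29804/112722 = -29804*1/112722 = -14902/56361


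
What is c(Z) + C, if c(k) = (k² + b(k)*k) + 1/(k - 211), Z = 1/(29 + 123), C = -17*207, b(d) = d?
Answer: -1303735595481/370484192 ≈ -3519.0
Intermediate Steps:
C = -3519
Z = 1/152 ≈ 0.0065789
c(k) = 1/(-211 + k) + 2*k² (c(k) = (k² + k*k) + 1/(k - 211) = (k² + k²) + 1/(-211 + k) = 2*k² + 1/(-211 + k) = 1/(-211 + k) + 2*k²)
c(Z) + C = (1 - 422*(1/152)² + 2*(1/152)³)/(-211 + 1/152) - 3519 = (1 - 422*1/23104 + 2*(1/3511808))/(-32071/152) - 3519 = -152*(1 - 211/11552 + 1/1755904)/32071 - 3519 = -152/32071*1723833/1755904 - 3519 = -1723833/370484192 - 3519 = -1303735595481/370484192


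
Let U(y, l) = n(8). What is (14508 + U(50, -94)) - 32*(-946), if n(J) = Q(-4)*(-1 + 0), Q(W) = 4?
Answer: 44776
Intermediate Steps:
n(J) = -4 (n(J) = 4*(-1 + 0) = 4*(-1) = -4)
U(y, l) = -4
(14508 + U(50, -94)) - 32*(-946) = (14508 - 4) - 32*(-946) = 14504 + 30272 = 44776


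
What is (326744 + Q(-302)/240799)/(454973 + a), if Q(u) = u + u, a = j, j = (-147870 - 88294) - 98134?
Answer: 78679627852/29058419325 ≈ 2.7076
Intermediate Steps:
j = -334298 (j = -236164 - 98134 = -334298)
a = -334298
Q(u) = 2*u
(326744 + Q(-302)/240799)/(454973 + a) = (326744 + (2*(-302))/240799)/(454973 - 334298) = (326744 - 604*1/240799)/120675 = (326744 - 604/240799)*(1/120675) = (78679627852/240799)*(1/120675) = 78679627852/29058419325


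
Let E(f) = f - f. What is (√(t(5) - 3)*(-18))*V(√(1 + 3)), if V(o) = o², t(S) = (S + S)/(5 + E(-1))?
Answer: -72*I ≈ -72.0*I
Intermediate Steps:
E(f) = 0
t(S) = 2*S/5 (t(S) = (S + S)/(5 + 0) = (2*S)/5 = (2*S)*(⅕) = 2*S/5)
(√(t(5) - 3)*(-18))*V(√(1 + 3)) = (√((⅖)*5 - 3)*(-18))*(√(1 + 3))² = (√(2 - 3)*(-18))*(√4)² = (√(-1)*(-18))*2² = (I*(-18))*4 = -18*I*4 = -72*I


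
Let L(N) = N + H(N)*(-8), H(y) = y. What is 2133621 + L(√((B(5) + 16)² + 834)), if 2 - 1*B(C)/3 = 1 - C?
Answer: 2133621 - 7*√1990 ≈ 2.1333e+6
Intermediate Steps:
B(C) = 3 + 3*C (B(C) = 6 - 3*(1 - C) = 6 + (-3 + 3*C) = 3 + 3*C)
L(N) = -7*N (L(N) = N + N*(-8) = N - 8*N = -7*N)
2133621 + L(√((B(5) + 16)² + 834)) = 2133621 - 7*√(((3 + 3*5) + 16)² + 834) = 2133621 - 7*√(((3 + 15) + 16)² + 834) = 2133621 - 7*√((18 + 16)² + 834) = 2133621 - 7*√(34² + 834) = 2133621 - 7*√(1156 + 834) = 2133621 - 7*√1990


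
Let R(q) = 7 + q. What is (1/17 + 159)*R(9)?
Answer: 43264/17 ≈ 2544.9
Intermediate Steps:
(1/17 + 159)*R(9) = (1/17 + 159)*(7 + 9) = (1/17 + 159)*16 = (2704/17)*16 = 43264/17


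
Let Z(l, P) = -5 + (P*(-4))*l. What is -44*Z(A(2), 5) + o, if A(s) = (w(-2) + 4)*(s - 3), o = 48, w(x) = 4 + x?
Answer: -5012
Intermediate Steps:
A(s) = -18 + 6*s (A(s) = ((4 - 2) + 4)*(s - 3) = (2 + 4)*(-3 + s) = 6*(-3 + s) = -18 + 6*s)
Z(l, P) = -5 - 4*P*l (Z(l, P) = -5 + (-4*P)*l = -5 - 4*P*l)
-44*Z(A(2), 5) + o = -44*(-5 - 4*5*(-18 + 6*2)) + 48 = -44*(-5 - 4*5*(-18 + 12)) + 48 = -44*(-5 - 4*5*(-6)) + 48 = -44*(-5 + 120) + 48 = -44*115 + 48 = -5060 + 48 = -5012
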